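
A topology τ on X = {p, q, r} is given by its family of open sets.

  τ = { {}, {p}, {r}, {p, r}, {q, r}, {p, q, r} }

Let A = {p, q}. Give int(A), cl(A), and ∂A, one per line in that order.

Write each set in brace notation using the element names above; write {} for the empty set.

opens ⊆ A: {}, {p}; union → int = {p}
complement {r}; its interior {r}; cl(A) = X∖{r} = {p, q}
boundary = {p, q} ∖ {p} = {q}

int(A) = {p}
cl(A)  = {p, q}
∂A     = {q}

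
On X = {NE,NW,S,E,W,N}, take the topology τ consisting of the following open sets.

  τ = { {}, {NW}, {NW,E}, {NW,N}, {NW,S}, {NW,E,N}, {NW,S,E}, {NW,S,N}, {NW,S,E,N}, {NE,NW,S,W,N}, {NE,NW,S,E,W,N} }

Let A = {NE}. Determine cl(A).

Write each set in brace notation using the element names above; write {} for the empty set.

{NE,W}

complement {NW,S,E,W,N}; its interior {NW,S,E,N}; cl(A) = X∖{NW,S,E,N} = {NE,W}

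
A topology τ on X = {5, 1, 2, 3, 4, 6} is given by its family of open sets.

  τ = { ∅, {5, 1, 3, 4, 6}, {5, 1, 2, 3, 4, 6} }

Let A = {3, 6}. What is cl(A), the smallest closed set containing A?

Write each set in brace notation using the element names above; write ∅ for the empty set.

X∖A={5, 1, 2, 4}, int(X∖A)=∅, hence cl(A)={5, 1, 2, 3, 4, 6}

{5, 1, 2, 3, 4, 6}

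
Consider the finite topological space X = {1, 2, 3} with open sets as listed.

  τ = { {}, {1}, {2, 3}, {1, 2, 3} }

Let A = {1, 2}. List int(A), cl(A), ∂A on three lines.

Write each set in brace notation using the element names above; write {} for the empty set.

open subsets of A: {}, {1}; so int(A) = {1}
closure: X∖int(X∖A) = X∖{} = {1, 2, 3}
∂A = {1, 2, 3} minus {1} = {2, 3}

int(A) = {1}
cl(A)  = {1, 2, 3}
∂A     = {2, 3}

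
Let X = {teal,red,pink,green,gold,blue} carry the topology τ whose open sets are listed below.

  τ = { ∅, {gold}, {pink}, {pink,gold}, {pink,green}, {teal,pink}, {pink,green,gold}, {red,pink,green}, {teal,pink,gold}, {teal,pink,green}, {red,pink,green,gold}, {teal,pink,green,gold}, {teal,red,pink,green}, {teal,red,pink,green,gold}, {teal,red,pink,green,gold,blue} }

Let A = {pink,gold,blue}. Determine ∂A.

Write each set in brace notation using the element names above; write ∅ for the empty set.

{teal,red,green,blue}

U open, U⊆A: ∅, {gold}, {pink}, {pink,gold}. int(A) = ⋃ = {pink,gold}
X∖A={teal,red,green}, int(X∖A)=∅, hence cl(A)={teal,red,pink,green,gold,blue}
∂A: remove int from cl → {teal,red,green,blue}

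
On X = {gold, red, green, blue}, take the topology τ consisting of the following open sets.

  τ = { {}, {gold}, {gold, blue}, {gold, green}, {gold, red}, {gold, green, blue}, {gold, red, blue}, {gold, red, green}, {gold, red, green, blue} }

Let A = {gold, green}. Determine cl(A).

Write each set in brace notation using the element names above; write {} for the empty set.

closure: X∖int(X∖A) = X∖{} = {gold, red, green, blue}

{gold, red, green, blue}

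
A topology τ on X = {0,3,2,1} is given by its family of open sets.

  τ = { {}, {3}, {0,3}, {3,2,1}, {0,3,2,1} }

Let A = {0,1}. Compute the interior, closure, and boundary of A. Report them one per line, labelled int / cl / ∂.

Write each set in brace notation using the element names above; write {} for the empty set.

U open, U⊆A: {}. int(A) = ⋃ = {}
X∖A={3,2}, int(X∖A)={3}, hence cl(A)={0,2,1}
∂A: remove int from cl → {0,2,1}

int(A) = {}
cl(A)  = {0,2,1}
∂A     = {0,2,1}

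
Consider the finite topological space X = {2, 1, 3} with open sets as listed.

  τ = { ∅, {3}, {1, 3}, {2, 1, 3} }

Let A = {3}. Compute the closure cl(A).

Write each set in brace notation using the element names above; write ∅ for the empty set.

{2, 1, 3}

complement {2, 1}; its interior ∅; cl(A) = X∖∅ = {2, 1, 3}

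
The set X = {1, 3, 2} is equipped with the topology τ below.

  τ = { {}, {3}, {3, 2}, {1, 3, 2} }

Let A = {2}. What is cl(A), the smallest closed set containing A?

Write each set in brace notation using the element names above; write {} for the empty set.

X∖A={1, 3}, int(X∖A)={3}, hence cl(A)={1, 2}

{1, 2}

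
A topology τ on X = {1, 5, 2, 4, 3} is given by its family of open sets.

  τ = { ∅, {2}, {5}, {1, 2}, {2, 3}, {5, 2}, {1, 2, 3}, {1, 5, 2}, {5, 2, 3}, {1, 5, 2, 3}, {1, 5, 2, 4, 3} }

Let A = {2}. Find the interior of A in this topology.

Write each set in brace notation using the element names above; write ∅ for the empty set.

opens ⊆ A: ∅, {2}; union → int = {2}

{2}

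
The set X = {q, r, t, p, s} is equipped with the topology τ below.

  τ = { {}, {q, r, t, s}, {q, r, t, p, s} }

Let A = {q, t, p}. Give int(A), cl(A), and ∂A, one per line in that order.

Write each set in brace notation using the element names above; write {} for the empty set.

interior: largest open inside A is {} (from {})
cl via duality: int({r, s}) = {}, so X∖{} = {q, r, t, p, s}
cl∖int = {q, r, t, p, s}

int(A) = {}
cl(A)  = {q, r, t, p, s}
∂A     = {q, r, t, p, s}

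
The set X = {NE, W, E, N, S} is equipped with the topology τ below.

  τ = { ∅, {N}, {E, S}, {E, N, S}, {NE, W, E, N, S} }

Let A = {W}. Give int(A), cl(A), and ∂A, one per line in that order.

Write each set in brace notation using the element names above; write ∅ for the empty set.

int(A) = ∅
cl(A)  = {NE, W}
∂A     = {NE, W}

interior: largest open inside A is ∅ (from ∅)
cl via duality: int({NE, E, N, S}) = {E, N, S}, so X∖{E, N, S} = {NE, W}
cl∖int = {NE, W}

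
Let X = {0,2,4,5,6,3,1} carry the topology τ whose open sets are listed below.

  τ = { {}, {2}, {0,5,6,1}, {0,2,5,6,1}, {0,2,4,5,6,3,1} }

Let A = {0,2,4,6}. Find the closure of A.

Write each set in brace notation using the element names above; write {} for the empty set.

{0,2,4,5,6,3,1}

closure: X∖int(X∖A) = X∖{} = {0,2,4,5,6,3,1}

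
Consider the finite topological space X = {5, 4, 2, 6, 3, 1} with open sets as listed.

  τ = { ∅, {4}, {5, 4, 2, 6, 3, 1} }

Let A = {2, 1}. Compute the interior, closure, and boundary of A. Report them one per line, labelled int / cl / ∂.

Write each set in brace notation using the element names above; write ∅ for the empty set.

U open, U⊆A: ∅. int(A) = ⋃ = ∅
X∖A={5, 4, 6, 3}, int(X∖A)={4}, hence cl(A)={5, 2, 6, 3, 1}
∂A: remove int from cl → {5, 2, 6, 3, 1}

int(A) = ∅
cl(A)  = {5, 2, 6, 3, 1}
∂A     = {5, 2, 6, 3, 1}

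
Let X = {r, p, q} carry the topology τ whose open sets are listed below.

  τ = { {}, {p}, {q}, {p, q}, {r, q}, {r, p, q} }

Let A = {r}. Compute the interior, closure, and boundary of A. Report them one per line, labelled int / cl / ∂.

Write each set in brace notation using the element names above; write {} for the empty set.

int(A) = {}
cl(A)  = {r}
∂A     = {r}

opens ⊆ A: {}; union → int = {}
complement {p, q}; its interior {p, q}; cl(A) = X∖{p, q} = {r}
boundary = {r} ∖ {} = {r}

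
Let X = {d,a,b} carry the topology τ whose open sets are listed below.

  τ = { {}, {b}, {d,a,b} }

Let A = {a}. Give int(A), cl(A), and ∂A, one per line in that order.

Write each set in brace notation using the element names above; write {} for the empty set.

open subsets of A: {}; so int(A) = {}
closure: X∖int(X∖A) = X∖{b} = {d,a}
∂A = {d,a} minus {} = {d,a}

int(A) = {}
cl(A)  = {d,a}
∂A     = {d,a}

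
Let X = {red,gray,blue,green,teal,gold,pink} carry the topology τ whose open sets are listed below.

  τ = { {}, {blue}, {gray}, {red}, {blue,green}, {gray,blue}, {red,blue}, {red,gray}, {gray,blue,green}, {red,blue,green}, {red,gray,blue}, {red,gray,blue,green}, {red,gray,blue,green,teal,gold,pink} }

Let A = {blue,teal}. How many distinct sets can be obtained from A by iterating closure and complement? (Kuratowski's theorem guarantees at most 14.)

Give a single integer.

8

closure: X∖int(X∖A) = X∖{red,gray} = {blue,green,teal,gold,pink}
Let k=closure and c=complement:
  1. A     = {blue,teal}
  2. kA    = {blue,green,teal,gold,pink}
  3. cA    = {red,gray,green,gold,pink}
  4. ckA   = {red,gray}
  5. kcA   = {red,gray,green,teal,gold,pink}
  6. kckA  = {red,gray,teal,gold,pink}
  7. ckcA  = {blue}
  8. ckckA = {blue,green}
— saturated at 8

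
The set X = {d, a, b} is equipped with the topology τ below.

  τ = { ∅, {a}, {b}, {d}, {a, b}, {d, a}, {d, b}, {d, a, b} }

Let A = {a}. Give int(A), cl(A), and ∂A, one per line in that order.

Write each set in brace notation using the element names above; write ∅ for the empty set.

int(A) = {a}
cl(A)  = {a}
∂A     = ∅

interior: largest open inside A is {a} (from ∅, {a})
cl via duality: int({d, b}) = {d, b}, so X∖{d, b} = {a}
cl∖int = ∅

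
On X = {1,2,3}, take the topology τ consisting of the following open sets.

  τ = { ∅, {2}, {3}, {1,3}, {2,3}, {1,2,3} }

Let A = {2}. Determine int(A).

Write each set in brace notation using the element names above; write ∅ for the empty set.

opens ⊆ A: ∅, {2}; union → int = {2}

{2}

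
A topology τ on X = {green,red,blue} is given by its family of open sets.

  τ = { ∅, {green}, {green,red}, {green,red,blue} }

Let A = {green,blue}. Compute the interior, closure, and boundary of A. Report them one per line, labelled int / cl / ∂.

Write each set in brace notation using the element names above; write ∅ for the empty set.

open subsets of A: ∅, {green}; so int(A) = {green}
closure: X∖int(X∖A) = X∖∅ = {green,red,blue}
∂A = {green,red,blue} minus {green} = {red,blue}

int(A) = {green}
cl(A)  = {green,red,blue}
∂A     = {red,blue}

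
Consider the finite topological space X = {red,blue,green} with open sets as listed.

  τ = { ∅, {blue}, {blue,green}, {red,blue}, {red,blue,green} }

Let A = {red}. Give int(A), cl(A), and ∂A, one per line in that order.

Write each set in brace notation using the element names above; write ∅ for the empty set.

int(A) = ∅
cl(A)  = {red}
∂A     = {red}

open subsets of A: ∅; so int(A) = ∅
closure: X∖int(X∖A) = X∖{blue,green} = {red}
∂A = {red} minus ∅ = {red}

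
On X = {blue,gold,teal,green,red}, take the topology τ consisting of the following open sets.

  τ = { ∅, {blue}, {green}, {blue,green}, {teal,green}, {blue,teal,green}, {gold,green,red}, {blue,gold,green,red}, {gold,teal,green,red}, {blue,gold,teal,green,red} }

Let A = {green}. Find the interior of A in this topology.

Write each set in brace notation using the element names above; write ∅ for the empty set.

{green}

opens ⊆ A: ∅, {green}; union → int = {green}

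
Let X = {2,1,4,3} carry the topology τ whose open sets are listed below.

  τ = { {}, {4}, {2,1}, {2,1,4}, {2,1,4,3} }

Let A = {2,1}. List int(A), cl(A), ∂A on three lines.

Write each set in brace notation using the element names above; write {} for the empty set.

U open, U⊆A: {}, {2,1}. int(A) = ⋃ = {2,1}
X∖A={4,3}, int(X∖A)={4}, hence cl(A)={2,1,3}
∂A: remove int from cl → {3}

int(A) = {2,1}
cl(A)  = {2,1,3}
∂A     = {3}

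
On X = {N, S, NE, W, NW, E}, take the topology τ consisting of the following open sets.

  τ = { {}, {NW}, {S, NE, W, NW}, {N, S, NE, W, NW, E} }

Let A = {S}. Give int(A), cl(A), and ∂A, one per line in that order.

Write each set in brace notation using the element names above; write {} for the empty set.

U open, U⊆A: {}. int(A) = ⋃ = {}
X∖A={N, NE, W, NW, E}, int(X∖A)={NW}, hence cl(A)={N, S, NE, W, E}
∂A: remove int from cl → {N, S, NE, W, E}

int(A) = {}
cl(A)  = {N, S, NE, W, E}
∂A     = {N, S, NE, W, E}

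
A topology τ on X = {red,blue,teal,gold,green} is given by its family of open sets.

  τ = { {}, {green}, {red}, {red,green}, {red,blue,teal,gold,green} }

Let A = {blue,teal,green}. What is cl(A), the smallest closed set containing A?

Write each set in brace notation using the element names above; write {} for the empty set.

{blue,teal,gold,green}

cl via duality: int({red,gold}) = {red}, so X∖{red} = {blue,teal,gold,green}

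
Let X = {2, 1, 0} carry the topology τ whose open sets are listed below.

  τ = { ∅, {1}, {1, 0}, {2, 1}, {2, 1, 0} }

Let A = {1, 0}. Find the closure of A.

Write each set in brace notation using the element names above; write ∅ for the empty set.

{2, 1, 0}

cl via duality: int({2}) = ∅, so X∖∅ = {2, 1, 0}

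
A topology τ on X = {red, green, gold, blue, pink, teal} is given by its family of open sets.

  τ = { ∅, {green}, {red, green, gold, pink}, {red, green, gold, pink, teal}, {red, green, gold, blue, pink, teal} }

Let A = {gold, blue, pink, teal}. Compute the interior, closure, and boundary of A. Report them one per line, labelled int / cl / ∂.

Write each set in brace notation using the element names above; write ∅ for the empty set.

U open, U⊆A: ∅. int(A) = ⋃ = ∅
X∖A={red, green}, int(X∖A)={green}, hence cl(A)={red, gold, blue, pink, teal}
∂A: remove int from cl → {red, gold, blue, pink, teal}

int(A) = ∅
cl(A)  = {red, gold, blue, pink, teal}
∂A     = {red, gold, blue, pink, teal}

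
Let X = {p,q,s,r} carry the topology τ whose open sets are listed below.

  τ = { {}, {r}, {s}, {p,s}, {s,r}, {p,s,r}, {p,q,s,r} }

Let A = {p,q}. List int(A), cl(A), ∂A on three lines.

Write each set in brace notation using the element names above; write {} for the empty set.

interior: largest open inside A is {} (from {})
cl via duality: int({s,r}) = {s,r}, so X∖{s,r} = {p,q}
cl∖int = {p,q}

int(A) = {}
cl(A)  = {p,q}
∂A     = {p,q}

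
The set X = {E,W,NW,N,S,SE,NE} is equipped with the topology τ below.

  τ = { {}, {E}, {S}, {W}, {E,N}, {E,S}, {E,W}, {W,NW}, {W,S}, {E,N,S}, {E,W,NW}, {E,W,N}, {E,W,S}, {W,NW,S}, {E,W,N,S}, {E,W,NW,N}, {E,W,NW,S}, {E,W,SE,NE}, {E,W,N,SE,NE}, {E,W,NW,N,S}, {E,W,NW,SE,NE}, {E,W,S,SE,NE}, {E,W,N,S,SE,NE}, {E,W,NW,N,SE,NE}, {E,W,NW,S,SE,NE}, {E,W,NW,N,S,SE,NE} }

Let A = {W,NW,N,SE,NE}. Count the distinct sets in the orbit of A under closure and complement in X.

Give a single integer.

X∖A={E,S}, int(X∖A)={E,S}, hence cl(A)={W,NW,N,SE,NE}
Orbit (k=closure, c=complement):
  1. A     = {W,NW,N,SE,NE}
  2. cA    = {E,S}
  3. kcA   = {E,N,S,SE,NE}
  4. ckcA  = {W,NW}
  5. kckcA = {W,NW,SE,NE}
  6. ckckcA = {E,N,S}
(closed under both — stop)

6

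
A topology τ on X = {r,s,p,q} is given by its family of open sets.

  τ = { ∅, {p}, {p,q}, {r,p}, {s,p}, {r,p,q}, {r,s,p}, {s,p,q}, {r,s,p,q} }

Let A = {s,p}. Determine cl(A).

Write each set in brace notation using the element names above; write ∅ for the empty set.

{r,s,p,q}

cl via duality: int({r,q}) = ∅, so X∖∅ = {r,s,p,q}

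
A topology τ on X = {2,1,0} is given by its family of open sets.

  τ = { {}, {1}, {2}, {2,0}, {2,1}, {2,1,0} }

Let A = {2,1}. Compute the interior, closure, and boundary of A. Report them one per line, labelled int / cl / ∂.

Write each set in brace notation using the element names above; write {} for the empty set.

int(A) = {2,1}
cl(A)  = {2,1,0}
∂A     = {0}

interior: largest open inside A is {2,1} (from {}, {2}, {1}, {2,1})
cl via duality: int({0}) = {}, so X∖{} = {2,1,0}
cl∖int = {0}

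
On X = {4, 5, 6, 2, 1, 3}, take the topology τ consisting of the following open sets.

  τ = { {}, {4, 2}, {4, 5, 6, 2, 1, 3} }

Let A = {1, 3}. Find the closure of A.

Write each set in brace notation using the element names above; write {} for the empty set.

{5, 6, 1, 3}

X∖A={4, 5, 6, 2}, int(X∖A)={4, 2}, hence cl(A)={5, 6, 1, 3}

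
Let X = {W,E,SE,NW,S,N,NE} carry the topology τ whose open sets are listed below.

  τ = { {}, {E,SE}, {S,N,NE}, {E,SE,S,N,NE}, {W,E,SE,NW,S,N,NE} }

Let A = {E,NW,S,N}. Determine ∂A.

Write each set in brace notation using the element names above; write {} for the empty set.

interior: largest open inside A is {} (from {})
cl via duality: int({W,SE,NE}) = {}, so X∖{} = {W,E,SE,NW,S,N,NE}
cl∖int = {W,E,SE,NW,S,N,NE}

{W,E,SE,NW,S,N,NE}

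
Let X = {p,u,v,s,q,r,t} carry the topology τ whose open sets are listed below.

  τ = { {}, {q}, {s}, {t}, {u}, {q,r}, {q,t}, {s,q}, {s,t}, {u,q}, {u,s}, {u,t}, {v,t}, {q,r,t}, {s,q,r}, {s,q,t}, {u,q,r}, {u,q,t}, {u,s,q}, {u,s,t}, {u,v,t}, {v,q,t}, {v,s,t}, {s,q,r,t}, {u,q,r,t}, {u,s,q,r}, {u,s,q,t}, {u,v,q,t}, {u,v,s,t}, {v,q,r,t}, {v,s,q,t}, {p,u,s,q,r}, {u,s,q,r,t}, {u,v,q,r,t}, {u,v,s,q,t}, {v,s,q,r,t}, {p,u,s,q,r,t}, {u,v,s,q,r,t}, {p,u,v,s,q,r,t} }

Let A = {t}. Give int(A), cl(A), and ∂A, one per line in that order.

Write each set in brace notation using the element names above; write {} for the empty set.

int(A) = {t}
cl(A)  = {v,t}
∂A     = {v}

open subsets of A: {}, {t}; so int(A) = {t}
closure: X∖int(X∖A) = X∖{p,u,s,q,r} = {v,t}
∂A = {v,t} minus {t} = {v}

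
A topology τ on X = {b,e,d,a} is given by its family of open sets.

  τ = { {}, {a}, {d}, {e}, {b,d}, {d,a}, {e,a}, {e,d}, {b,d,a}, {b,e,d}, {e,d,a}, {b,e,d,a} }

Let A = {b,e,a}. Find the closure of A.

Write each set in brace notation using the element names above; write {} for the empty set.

{b,e,a}

cl via duality: int({d}) = {d}, so X∖{d} = {b,e,a}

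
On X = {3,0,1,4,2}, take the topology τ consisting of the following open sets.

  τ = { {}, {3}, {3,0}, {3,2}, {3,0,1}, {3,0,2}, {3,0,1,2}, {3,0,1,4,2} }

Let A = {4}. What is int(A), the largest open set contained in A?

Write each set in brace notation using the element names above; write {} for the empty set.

U open, U⊆A: {}. int(A) = ⋃ = {}

{}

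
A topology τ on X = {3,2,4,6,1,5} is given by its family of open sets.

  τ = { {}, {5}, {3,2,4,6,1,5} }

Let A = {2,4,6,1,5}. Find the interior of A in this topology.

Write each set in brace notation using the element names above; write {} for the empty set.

{5}

U open, U⊆A: {}, {5}. int(A) = ⋃ = {5}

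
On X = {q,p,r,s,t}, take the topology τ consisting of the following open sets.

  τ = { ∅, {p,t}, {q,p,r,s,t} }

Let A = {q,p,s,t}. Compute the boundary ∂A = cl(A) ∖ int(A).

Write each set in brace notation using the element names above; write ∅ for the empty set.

{q,r,s}

U open, U⊆A: ∅, {p,t}. int(A) = ⋃ = {p,t}
X∖A={r}, int(X∖A)=∅, hence cl(A)={q,p,r,s,t}
∂A: remove int from cl → {q,r,s}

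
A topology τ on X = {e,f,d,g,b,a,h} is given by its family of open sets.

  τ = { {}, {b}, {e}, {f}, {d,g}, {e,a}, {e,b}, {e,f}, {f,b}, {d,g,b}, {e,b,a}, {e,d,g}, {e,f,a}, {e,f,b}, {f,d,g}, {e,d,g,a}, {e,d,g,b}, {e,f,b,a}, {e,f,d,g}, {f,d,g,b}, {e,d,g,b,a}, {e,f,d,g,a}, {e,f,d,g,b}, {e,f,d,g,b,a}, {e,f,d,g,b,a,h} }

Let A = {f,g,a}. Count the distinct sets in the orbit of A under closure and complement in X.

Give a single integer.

12

X∖A={e,d,b,h}, int(X∖A)={e,b}, hence cl(A)={f,d,g,a,h}
Orbit (k=closure, c=complement):
  1. A     = {f,g,a}
  2. kA    = {f,d,g,a,h}
  3. cA    = {e,d,b,h}
  4. ckA   = {e,b}
  5. kcA   = {e,d,g,b,a,h}
  6. kckA  = {e,b,a,h}
  7. ckcA  = {f}
  8. ckckA = {f,d,g}
  9. kckcA = {f,h}
  10. kckckA = {f,d,g,h}
  11. ckckcA = {e,d,g,b,a}
  12. ckckckA = {e,b,a}
(closed under both — stop)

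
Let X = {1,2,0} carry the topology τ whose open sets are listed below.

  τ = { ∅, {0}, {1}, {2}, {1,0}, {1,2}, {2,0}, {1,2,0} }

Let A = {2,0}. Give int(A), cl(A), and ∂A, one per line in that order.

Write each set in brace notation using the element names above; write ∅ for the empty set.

opens ⊆ A: ∅, {0}, {2}, {2,0}; union → int = {2,0}
complement {1}; its interior {1}; cl(A) = X∖{1} = {2,0}
boundary = {2,0} ∖ {2,0} = ∅

int(A) = {2,0}
cl(A)  = {2,0}
∂A     = ∅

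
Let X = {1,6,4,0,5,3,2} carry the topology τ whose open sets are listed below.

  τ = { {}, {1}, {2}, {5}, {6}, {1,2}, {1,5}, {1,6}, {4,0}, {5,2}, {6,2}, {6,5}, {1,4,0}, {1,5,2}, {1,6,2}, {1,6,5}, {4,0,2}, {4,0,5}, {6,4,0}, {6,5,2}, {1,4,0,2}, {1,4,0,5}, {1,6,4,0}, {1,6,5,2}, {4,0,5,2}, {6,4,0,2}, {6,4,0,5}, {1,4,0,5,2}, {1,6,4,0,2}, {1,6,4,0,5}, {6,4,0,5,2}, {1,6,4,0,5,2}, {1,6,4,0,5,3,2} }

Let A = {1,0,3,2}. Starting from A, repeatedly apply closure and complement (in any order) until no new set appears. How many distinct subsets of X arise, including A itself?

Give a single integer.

closure: X∖int(X∖A) = X∖{6,5} = {1,4,0,3,2}
Let k=closure and c=complement:
  1. A     = {1,0,3,2}
  2. kA    = {1,4,0,3,2}
  3. cA    = {6,4,5}
  4. ckA   = {6,5}
  5. kcA   = {6,4,0,5,3}
  6. kckA  = {6,5,3}
  7. ckcA  = {1,2}
  8. ckckA = {1,4,0,2}
  9. kckcA = {1,3,2}
  10. ckckcA = {6,4,0,5}
— saturated at 10

10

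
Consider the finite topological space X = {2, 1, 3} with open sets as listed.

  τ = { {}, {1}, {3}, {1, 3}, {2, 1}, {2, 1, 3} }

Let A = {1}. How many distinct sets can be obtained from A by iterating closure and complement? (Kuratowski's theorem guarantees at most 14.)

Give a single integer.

X∖A={2, 3}, int(X∖A)={3}, hence cl(A)={2, 1}
Orbit (k=closure, c=complement):
  1. A     = {1}
  2. kA    = {2, 1}
  3. cA    = {2, 3}
  4. ckA   = {3}
(closed under both — stop)

4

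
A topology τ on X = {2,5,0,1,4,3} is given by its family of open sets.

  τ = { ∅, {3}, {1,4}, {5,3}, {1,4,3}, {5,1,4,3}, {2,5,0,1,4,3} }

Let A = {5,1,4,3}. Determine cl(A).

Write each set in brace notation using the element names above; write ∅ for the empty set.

{2,5,0,1,4,3}

closure: X∖int(X∖A) = X∖∅ = {2,5,0,1,4,3}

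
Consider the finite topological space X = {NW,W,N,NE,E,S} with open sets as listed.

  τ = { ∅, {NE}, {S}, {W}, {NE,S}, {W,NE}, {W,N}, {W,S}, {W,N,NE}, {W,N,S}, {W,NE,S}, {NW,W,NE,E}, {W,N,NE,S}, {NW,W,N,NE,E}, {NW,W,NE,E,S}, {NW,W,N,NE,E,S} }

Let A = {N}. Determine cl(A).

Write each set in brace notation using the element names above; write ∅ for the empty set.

closure: X∖int(X∖A) = X∖{NW,W,NE,E,S} = {N}

{N}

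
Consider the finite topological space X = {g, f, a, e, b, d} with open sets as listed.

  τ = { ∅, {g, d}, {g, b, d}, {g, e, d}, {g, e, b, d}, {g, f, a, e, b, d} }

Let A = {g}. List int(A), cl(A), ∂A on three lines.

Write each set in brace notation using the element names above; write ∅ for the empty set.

int(A) = ∅
cl(A)  = {g, f, a, e, b, d}
∂A     = {g, f, a, e, b, d}

interior: largest open inside A is ∅ (from ∅)
cl via duality: int({f, a, e, b, d}) = ∅, so X∖∅ = {g, f, a, e, b, d}
cl∖int = {g, f, a, e, b, d}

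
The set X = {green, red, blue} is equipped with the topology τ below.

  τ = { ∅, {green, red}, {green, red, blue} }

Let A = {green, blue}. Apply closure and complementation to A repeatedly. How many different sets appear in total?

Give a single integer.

X∖A={red}, int(X∖A)=∅, hence cl(A)={green, red, blue}
Orbit (k=closure, c=complement):
  1. A     = {green, blue}
  2. kA    = {green, red, blue}
  3. cA    = {red}
  4. ckA   = ∅
(closed under both — stop)

4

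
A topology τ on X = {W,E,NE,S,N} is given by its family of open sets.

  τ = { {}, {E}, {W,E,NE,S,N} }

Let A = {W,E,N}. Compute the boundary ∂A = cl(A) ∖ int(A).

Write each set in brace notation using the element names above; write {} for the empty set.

{W,NE,S,N}

opens ⊆ A: {}, {E}; union → int = {E}
complement {NE,S}; its interior {}; cl(A) = X∖{} = {W,E,NE,S,N}
boundary = {W,E,NE,S,N} ∖ {E} = {W,NE,S,N}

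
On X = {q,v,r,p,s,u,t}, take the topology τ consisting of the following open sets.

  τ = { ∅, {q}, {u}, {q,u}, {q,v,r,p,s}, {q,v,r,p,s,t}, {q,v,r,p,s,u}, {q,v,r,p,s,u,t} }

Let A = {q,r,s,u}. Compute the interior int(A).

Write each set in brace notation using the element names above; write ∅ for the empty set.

interior: largest open inside A is {q,u} (from ∅, {q}, {u}, {q,u})

{q,u}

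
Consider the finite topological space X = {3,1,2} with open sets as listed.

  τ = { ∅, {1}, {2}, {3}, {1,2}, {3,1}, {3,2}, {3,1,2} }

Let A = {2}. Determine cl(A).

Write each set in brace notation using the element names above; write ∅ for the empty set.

closure: X∖int(X∖A) = X∖{3,1} = {2}

{2}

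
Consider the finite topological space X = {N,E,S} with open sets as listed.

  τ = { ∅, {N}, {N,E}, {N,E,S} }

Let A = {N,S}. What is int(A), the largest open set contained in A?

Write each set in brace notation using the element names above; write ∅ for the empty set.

{N}

open subsets of A: ∅, {N}; so int(A) = {N}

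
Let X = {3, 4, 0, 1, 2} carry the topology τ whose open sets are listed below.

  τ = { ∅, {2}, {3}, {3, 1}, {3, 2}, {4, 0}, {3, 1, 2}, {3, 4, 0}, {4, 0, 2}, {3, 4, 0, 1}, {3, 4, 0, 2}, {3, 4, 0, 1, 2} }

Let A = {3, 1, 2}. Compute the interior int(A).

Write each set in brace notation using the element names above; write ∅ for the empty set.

interior: largest open inside A is {3, 1, 2} (from ∅, {2}, {3}, {3, 1}, {3, 2}, {3, 1, 2})

{3, 1, 2}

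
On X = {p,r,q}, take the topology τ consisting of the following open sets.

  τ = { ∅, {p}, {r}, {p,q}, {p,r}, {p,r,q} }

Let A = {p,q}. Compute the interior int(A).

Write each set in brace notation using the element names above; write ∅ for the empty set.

open subsets of A: ∅, {p}, {p,q}; so int(A) = {p,q}

{p,q}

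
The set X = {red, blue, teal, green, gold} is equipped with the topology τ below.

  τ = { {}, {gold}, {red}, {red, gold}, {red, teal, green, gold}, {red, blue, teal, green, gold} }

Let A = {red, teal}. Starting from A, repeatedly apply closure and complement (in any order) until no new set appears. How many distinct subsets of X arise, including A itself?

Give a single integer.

closure: X∖int(X∖A) = X∖{gold} = {red, blue, teal, green}
Let k=closure and c=complement:
  1. A     = {red, teal}
  2. kA    = {red, blue, teal, green}
  3. cA    = {blue, green, gold}
  4. ckA   = {gold}
  5. kcA   = {blue, teal, green, gold}
  6. ckcA  = {red}
— saturated at 6

6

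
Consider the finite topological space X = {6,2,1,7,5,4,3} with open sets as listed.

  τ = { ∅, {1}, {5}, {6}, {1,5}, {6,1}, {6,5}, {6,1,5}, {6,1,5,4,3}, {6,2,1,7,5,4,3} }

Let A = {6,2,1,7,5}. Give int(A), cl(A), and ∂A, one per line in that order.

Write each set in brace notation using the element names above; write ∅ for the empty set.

interior: largest open inside A is {6,1,5} (from ∅, {6}, {5}, {1}, {6,1}, {1,5}, {6,5}, {6,1,5})
cl via duality: int({4,3}) = ∅, so X∖∅ = {6,2,1,7,5,4,3}
cl∖int = {2,7,4,3}

int(A) = {6,1,5}
cl(A)  = {6,2,1,7,5,4,3}
∂A     = {2,7,4,3}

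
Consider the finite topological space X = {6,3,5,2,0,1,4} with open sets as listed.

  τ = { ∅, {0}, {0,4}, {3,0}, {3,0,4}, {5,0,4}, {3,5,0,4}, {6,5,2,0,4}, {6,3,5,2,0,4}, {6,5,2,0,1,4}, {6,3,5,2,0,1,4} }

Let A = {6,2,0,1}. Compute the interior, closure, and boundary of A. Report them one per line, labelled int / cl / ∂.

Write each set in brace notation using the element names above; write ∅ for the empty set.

int(A) = {0}
cl(A)  = {6,3,5,2,0,1,4}
∂A     = {6,3,5,2,1,4}

open subsets of A: ∅, {0}; so int(A) = {0}
closure: X∖int(X∖A) = X∖∅ = {6,3,5,2,0,1,4}
∂A = {6,3,5,2,0,1,4} minus {0} = {6,3,5,2,1,4}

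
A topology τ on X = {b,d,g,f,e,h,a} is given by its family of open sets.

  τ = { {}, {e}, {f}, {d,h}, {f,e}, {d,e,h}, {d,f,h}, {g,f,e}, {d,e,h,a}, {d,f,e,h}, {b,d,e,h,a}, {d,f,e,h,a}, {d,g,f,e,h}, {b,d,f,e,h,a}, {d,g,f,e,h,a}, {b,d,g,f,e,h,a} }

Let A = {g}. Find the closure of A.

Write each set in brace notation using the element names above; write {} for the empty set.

closure: X∖int(X∖A) = X∖{b,d,f,e,h,a} = {g}

{g}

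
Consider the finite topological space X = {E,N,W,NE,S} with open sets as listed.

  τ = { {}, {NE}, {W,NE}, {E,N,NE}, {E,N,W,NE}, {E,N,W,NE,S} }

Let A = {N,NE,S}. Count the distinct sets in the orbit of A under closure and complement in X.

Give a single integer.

6

complement {E,W}; its interior {}; cl(A) = X∖{} = {E,N,W,NE,S}
With k = closure, c = complement:
  1. A     = {N,NE,S}
  2. kA    = {E,N,W,NE,S}
  3. cA    = {E,W}
  4. ckA   = {}
  5. kcA   = {E,N,W,S}
  6. ckcA  = {NE}
k, c of each give nothing new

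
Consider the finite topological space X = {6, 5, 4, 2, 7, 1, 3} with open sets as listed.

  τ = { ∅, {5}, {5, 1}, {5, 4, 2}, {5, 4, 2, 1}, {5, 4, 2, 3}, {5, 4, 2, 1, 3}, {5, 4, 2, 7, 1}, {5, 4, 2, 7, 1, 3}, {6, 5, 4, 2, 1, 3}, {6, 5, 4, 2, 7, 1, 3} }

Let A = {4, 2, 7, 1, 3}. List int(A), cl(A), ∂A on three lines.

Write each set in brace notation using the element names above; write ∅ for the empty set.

open subsets of A: ∅; so int(A) = ∅
closure: X∖int(X∖A) = X∖{5} = {6, 4, 2, 7, 1, 3}
∂A = {6, 4, 2, 7, 1, 3} minus ∅ = {6, 4, 2, 7, 1, 3}

int(A) = ∅
cl(A)  = {6, 4, 2, 7, 1, 3}
∂A     = {6, 4, 2, 7, 1, 3}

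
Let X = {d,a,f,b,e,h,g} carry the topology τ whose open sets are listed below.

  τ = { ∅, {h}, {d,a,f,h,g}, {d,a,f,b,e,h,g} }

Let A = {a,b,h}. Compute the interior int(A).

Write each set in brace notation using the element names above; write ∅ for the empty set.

{h}

interior: largest open inside A is {h} (from ∅, {h})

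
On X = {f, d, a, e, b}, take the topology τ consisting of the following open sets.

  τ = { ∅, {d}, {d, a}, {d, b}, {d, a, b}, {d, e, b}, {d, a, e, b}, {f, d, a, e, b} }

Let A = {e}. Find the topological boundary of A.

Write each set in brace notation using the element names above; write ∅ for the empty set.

opens ⊆ A: ∅; union → int = ∅
complement {f, d, a, b}; its interior {d, a, b}; cl(A) = X∖{d, a, b} = {f, e}
boundary = {f, e} ∖ ∅ = {f, e}

{f, e}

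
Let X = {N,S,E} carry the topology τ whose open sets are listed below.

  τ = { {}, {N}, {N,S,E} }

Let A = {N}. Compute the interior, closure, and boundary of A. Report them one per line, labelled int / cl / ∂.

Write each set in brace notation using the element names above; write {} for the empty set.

int(A) = {N}
cl(A)  = {N,S,E}
∂A     = {S,E}

opens ⊆ A: {}, {N}; union → int = {N}
complement {S,E}; its interior {}; cl(A) = X∖{} = {N,S,E}
boundary = {N,S,E} ∖ {N} = {S,E}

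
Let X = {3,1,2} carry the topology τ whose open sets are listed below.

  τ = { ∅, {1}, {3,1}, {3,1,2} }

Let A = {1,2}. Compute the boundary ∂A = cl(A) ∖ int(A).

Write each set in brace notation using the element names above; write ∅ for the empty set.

{3,2}

open subsets of A: ∅, {1}; so int(A) = {1}
closure: X∖int(X∖A) = X∖∅ = {3,1,2}
∂A = {3,1,2} minus {1} = {3,2}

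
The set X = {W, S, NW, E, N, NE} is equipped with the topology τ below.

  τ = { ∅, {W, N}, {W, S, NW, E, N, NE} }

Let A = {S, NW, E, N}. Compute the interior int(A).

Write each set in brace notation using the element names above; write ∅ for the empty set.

U open, U⊆A: ∅. int(A) = ⋃ = ∅

∅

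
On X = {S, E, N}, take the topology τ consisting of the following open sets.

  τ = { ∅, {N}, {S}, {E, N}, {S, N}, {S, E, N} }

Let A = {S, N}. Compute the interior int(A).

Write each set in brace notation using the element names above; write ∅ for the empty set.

open subsets of A: ∅, {S}, {N}, {S, N}; so int(A) = {S, N}

{S, N}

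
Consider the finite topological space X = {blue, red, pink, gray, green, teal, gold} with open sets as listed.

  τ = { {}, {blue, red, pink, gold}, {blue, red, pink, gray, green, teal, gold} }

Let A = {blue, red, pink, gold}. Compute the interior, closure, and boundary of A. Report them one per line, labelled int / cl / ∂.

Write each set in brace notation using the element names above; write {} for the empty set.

interior: largest open inside A is {blue, red, pink, gold} (from {}, {blue, red, pink, gold})
cl via duality: int({gray, green, teal}) = {}, so X∖{} = {blue, red, pink, gray, green, teal, gold}
cl∖int = {gray, green, teal}

int(A) = {blue, red, pink, gold}
cl(A)  = {blue, red, pink, gray, green, teal, gold}
∂A     = {gray, green, teal}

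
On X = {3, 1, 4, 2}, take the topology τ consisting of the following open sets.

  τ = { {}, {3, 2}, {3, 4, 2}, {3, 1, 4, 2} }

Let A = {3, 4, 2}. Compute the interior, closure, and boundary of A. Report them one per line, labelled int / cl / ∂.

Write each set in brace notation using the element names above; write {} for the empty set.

int(A) = {3, 4, 2}
cl(A)  = {3, 1, 4, 2}
∂A     = {1}

open subsets of A: {}, {3, 2}, {3, 4, 2}; so int(A) = {3, 4, 2}
closure: X∖int(X∖A) = X∖{} = {3, 1, 4, 2}
∂A = {3, 1, 4, 2} minus {3, 4, 2} = {1}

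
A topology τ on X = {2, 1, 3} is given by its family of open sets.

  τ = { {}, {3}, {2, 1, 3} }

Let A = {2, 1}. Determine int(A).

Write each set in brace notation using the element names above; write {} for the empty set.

opens ⊆ A: {}; union → int = {}

{}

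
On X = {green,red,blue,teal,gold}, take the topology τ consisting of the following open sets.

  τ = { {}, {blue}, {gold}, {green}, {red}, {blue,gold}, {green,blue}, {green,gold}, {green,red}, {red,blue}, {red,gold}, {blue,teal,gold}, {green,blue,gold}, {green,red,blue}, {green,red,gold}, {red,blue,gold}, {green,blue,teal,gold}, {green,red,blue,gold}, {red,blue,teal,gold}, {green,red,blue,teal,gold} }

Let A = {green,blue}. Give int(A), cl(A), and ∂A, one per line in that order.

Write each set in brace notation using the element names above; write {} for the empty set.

opens ⊆ A: {}, {green}, {blue}, {green,blue}; union → int = {green,blue}
complement {red,teal,gold}; its interior {red,gold}; cl(A) = X∖{red,gold} = {green,blue,teal}
boundary = {green,blue,teal} ∖ {green,blue} = {teal}

int(A) = {green,blue}
cl(A)  = {green,blue,teal}
∂A     = {teal}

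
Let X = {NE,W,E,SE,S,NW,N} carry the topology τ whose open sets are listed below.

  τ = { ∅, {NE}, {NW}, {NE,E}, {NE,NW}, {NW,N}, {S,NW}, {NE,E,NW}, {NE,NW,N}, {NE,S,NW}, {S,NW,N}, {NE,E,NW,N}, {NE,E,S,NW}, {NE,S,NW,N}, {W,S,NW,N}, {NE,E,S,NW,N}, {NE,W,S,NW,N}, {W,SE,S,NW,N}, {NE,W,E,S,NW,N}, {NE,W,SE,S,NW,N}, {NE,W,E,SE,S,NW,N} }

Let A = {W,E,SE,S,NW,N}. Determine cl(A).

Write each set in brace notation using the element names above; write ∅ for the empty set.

complement {NE}; its interior {NE}; cl(A) = X∖{NE} = {W,E,SE,S,NW,N}

{W,E,SE,S,NW,N}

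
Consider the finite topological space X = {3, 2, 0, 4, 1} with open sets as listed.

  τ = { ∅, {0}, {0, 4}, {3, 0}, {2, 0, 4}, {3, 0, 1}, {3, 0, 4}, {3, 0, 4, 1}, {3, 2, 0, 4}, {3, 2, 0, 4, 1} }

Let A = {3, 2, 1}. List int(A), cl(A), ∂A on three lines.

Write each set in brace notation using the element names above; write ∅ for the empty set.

U open, U⊆A: ∅. int(A) = ⋃ = ∅
X∖A={0, 4}, int(X∖A)={0, 4}, hence cl(A)={3, 2, 1}
∂A: remove int from cl → {3, 2, 1}

int(A) = ∅
cl(A)  = {3, 2, 1}
∂A     = {3, 2, 1}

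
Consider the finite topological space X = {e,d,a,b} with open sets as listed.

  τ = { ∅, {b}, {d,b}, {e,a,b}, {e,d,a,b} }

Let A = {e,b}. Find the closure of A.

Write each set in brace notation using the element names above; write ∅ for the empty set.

{e,d,a,b}

cl via duality: int({d,a}) = ∅, so X∖∅ = {e,d,a,b}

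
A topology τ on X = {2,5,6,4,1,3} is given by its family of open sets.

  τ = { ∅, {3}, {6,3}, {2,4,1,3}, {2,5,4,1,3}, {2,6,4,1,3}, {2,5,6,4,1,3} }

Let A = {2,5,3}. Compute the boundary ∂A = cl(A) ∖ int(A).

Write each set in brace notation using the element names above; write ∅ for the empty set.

opens ⊆ A: ∅, {3}; union → int = {3}
complement {6,4,1}; its interior ∅; cl(A) = X∖∅ = {2,5,6,4,1,3}
boundary = {2,5,6,4,1,3} ∖ {3} = {2,5,6,4,1}

{2,5,6,4,1}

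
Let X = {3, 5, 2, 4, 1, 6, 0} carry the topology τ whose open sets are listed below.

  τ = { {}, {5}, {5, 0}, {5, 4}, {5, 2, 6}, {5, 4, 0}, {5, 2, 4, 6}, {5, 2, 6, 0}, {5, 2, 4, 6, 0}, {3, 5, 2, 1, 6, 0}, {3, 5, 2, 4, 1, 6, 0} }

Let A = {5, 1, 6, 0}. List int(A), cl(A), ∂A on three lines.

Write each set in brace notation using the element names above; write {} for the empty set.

int(A) = {5, 0}
cl(A)  = {3, 5, 2, 4, 1, 6, 0}
∂A     = {3, 2, 4, 1, 6}

interior: largest open inside A is {5, 0} (from {}, {5}, {5, 0})
cl via duality: int({3, 2, 4}) = {}, so X∖{} = {3, 5, 2, 4, 1, 6, 0}
cl∖int = {3, 2, 4, 1, 6}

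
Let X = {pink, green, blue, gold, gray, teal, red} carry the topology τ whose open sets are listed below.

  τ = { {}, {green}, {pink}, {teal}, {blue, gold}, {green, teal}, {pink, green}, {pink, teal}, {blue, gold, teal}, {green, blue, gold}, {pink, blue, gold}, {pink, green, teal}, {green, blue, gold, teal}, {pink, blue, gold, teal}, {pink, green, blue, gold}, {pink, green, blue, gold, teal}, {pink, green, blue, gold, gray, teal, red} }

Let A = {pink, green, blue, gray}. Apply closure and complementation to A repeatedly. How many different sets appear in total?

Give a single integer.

X∖A={gold, teal, red}, int(X∖A)={teal}, hence cl(A)={pink, green, blue, gold, gray, red}
Orbit (k=closure, c=complement):
  1. A     = {pink, green, blue, gray}
  2. kA    = {pink, green, blue, gold, gray, red}
  3. cA    = {gold, teal, red}
  4. ckA   = {teal}
  5. kcA   = {blue, gold, gray, teal, red}
  6. kckA  = {gray, teal, red}
  7. ckcA  = {pink, green}
  8. ckckA = {pink, green, blue, gold}
  9. kckcA = {pink, green, gray, red}
  10. ckckcA = {blue, gold, teal}
(closed under both — stop)

10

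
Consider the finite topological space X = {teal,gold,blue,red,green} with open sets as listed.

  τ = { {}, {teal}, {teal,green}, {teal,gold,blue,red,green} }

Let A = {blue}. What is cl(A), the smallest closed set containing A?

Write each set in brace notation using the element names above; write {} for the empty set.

{gold,blue,red}

complement {teal,gold,red,green}; its interior {teal,green}; cl(A) = X∖{teal,green} = {gold,blue,red}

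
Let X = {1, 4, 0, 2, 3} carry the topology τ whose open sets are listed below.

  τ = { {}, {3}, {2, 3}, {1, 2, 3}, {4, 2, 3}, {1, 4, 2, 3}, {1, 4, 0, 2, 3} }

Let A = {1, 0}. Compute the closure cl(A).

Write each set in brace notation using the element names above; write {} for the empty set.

X∖A={4, 2, 3}, int(X∖A)={4, 2, 3}, hence cl(A)={1, 0}

{1, 0}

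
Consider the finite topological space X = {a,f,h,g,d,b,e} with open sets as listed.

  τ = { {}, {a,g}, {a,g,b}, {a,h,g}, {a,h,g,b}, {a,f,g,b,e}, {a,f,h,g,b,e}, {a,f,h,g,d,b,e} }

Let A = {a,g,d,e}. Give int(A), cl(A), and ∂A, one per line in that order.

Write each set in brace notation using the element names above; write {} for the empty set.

U open, U⊆A: {}, {a,g}. int(A) = ⋃ = {a,g}
X∖A={f,h,b}, int(X∖A)={}, hence cl(A)={a,f,h,g,d,b,e}
∂A: remove int from cl → {f,h,d,b,e}

int(A) = {a,g}
cl(A)  = {a,f,h,g,d,b,e}
∂A     = {f,h,d,b,e}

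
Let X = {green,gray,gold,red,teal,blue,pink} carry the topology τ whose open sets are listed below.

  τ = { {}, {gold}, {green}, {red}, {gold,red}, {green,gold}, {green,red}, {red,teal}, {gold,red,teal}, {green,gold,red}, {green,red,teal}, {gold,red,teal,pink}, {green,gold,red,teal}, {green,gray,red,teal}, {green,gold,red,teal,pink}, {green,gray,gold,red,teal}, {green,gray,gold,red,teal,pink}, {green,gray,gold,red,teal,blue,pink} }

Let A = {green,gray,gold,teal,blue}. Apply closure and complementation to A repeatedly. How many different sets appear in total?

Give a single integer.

8

X∖A={red,pink}, int(X∖A)={red}, hence cl(A)={green,gray,gold,teal,blue,pink}
Orbit (k=closure, c=complement):
  1. A     = {green,gray,gold,teal,blue}
  2. kA    = {green,gray,gold,teal,blue,pink}
  3. cA    = {red,pink}
  4. ckA   = {red}
  5. kcA   = {gray,red,teal,blue,pink}
  6. ckcA  = {green,gold}
  7. kckcA = {green,gray,gold,blue,pink}
  8. ckckcA = {red,teal}
(closed under both — stop)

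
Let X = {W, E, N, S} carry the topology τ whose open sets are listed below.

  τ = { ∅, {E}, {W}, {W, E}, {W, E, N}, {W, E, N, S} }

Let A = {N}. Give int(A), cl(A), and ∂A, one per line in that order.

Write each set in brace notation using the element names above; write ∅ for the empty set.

interior: largest open inside A is ∅ (from ∅)
cl via duality: int({W, E, S}) = {W, E}, so X∖{W, E} = {N, S}
cl∖int = {N, S}

int(A) = ∅
cl(A)  = {N, S}
∂A     = {N, S}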